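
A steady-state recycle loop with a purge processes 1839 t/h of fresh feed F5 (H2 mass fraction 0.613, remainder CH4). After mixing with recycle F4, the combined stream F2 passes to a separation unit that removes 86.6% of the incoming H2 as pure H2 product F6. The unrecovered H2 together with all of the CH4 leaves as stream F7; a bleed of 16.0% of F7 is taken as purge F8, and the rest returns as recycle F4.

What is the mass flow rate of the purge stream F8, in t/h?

CH4 enters only via F5 and leaves only via the purge: 1839×0.387 = 0.160×(CH4 in F7), and the separation unit passes all CH4, so CH4 in F2 = CH4 in F7 = 4448.1 t/h.
H2 in F2: m_A = 1839×0.613 + (1−0.160)·(1−0.866)·m_A, so m_A = 1127.3/0.8874 = 1270.3 t/h.
F7 = (1−0.866)×1270.3 + 4448.1 = 4618.3 t/h.
Purge F8 = 0.160×4618.3 = 738.93 t/h.

738.9 t/h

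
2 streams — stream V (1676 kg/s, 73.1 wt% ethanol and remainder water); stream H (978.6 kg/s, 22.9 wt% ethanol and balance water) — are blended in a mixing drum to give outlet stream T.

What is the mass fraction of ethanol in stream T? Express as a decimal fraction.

0.5459

Total flow out = 1676 + 978.6 = 2654.6 kg/s.
ethanol in = 1676×0.731 + 978.6×0.229 = 1449.3 kg/s.
ethanol mass fraction in T = 1449.3/2654.6 = 0.5459.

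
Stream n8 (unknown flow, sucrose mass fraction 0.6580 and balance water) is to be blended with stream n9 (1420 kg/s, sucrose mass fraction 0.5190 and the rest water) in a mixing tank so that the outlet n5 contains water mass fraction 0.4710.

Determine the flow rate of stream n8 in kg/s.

Let n8 be the unknown flow. Total out = 1420 + n8.
water balance: 683.02 + 0.342·n8 = 0.471·(1420 + n8)
(0.342 − 0.471)·n8 = 0.471×1420 − 683.02 = -14.2
n8 = -14.2 / -0.129 = 110.08 kg/s

110.1 kg/s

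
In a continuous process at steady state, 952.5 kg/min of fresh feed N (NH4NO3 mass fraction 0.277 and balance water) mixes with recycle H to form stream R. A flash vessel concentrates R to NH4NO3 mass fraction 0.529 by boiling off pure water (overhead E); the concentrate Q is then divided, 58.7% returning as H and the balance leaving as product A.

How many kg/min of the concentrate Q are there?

Overall NH4NO3 balance (none leaves overhead): NH4NO3 in fresh feed = NH4NO3 in product, i.e. 952.5×0.277 = (1−0.587)·Q·0.529.
Q = 263.84/(0.529×0.413) = 1207.6 kg/min.

1208 kg/min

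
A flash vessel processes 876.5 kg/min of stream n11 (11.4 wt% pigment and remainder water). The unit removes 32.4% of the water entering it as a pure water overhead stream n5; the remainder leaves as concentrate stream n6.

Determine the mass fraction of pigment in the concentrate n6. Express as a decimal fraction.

pigment is not removed: 876.5×0.114 = 99.921 kg/min of pigment enters n6.
water entering = 876.5×0.886 = 776.58 kg/min; overhead removed = 0.324×776.58 = 251.61 kg/min.
Concentrate = 876.5 − 251.61 = 624.89 kg/min.
Mass fraction = 99.921/624.89 = 0.1599.

0.1599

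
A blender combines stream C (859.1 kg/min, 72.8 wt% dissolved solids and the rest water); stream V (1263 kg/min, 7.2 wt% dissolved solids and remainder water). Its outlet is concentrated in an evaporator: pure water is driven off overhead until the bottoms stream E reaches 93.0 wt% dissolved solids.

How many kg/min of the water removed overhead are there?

1352 kg/min

dissolved solids entering = 859.1×0.728 + 1263×0.072 = 716.36 kg/min.
All dissolved solids reports to E, so E = 716.36/0.930 = 770.28 kg/min.
Total feed = 2122.1 kg/min; overhead = 2122.1 − 770.28 = 1351.8 kg/min.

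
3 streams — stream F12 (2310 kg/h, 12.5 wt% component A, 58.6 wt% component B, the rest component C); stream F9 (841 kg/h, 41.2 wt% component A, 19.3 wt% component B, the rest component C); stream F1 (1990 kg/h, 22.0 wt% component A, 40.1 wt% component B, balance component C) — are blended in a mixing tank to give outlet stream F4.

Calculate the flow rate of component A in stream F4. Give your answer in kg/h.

1073 kg/h

component A out = component A in = 2310×0.125 + 841×0.412 + 1990×0.220 = 1073 kg/h.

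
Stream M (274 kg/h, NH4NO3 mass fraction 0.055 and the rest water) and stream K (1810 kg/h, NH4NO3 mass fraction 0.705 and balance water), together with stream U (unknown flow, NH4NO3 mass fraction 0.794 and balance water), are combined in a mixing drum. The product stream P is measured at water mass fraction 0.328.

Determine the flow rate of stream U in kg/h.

896.1 kg/h

Let U be the unknown flow. Total out = 2084 + U.
water balance: 792.88 + 0.206·U = 0.328·(2084 + U)
(0.206 − 0.328)·U = 0.328×2084 − 792.88 = -109.33
U = -109.33 / -0.122 = 896.13 kg/h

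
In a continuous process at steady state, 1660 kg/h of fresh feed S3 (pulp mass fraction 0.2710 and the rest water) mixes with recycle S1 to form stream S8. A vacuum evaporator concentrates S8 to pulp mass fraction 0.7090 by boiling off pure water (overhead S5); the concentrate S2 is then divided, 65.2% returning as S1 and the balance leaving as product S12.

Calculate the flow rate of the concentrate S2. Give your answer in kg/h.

1823 kg/h

Overall pulp balance (none leaves overhead): pulp in fresh feed = pulp in product, i.e. 1660×0.271 = (1−0.652)·S2·0.709.
S2 = 449.86/(0.709×0.348) = 1823.3 kg/h.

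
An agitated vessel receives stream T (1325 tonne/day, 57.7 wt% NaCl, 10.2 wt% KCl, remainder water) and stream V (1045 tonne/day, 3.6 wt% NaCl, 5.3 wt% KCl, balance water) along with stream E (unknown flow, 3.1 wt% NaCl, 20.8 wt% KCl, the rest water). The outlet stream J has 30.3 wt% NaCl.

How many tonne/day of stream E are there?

Let E be the unknown flow. Total out = 2370 + E.
NaCl balance: 802.14 + 0.031·E = 0.303·(2370 + E)
(0.031 − 0.303)·E = 0.303×2370 − 802.14 = -84.035
E = -84.035 / -0.272 = 308.95 tonne/day

309 tonne/day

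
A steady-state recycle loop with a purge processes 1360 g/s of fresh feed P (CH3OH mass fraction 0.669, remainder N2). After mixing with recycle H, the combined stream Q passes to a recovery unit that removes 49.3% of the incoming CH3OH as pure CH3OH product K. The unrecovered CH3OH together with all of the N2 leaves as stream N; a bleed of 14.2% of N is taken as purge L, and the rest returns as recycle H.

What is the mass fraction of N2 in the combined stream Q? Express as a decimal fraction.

N2 enters only via P and leaves only via the purge: 1360×0.331 = 0.142×(N2 in N), and the recovery unit passes all N2, so N2 in Q = N2 in N = 3170.1 g/s.
CH3OH in Q: m_A = 1360×0.669 + (1−0.142)·(1−0.493)·m_A, so m_A = 909.84/0.5650 = 1610.4 g/s.
Q = 1610.4 + 3170.1 = 4780.5 g/s.
N2 fraction in Q = 3170.1/4780.5 = 0.663.

0.663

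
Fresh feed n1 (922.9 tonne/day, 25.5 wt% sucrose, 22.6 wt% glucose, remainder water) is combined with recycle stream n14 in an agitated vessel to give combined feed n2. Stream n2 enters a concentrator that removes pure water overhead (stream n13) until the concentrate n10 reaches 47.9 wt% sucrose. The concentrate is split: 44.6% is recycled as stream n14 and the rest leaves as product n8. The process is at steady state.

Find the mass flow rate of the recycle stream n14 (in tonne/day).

Overall sucrose balance (none leaves overhead): sucrose in fresh feed = sucrose in product, i.e. 922.9×0.255 = (1−0.446)·n10·0.479.
n10 = 235.34/(0.479×0.554) = 886.85 tonne/day.
Recycle n14 = 0.446×886.85 = 395.53 tonne/day.

395.5 tonne/day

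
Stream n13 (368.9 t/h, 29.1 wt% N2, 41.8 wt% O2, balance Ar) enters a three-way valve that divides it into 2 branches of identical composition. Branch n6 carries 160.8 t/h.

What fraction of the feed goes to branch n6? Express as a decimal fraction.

Fraction to n6 = 160.8/368.9 = 0.4359.

0.436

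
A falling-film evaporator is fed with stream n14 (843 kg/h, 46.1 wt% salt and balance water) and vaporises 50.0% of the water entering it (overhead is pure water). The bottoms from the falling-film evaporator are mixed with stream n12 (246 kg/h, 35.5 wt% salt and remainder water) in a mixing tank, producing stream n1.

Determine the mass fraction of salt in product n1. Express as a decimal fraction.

0.552

Vapour removed = 0.500×0.539×843 = 227.19 kg/h; concentrate = 615.81 kg/h.
salt reaching the mixer = 388.62 (from concentrate) + 246×0.355 = 475.95 kg/h.
Product flow = 615.81 + 246 = 861.81 kg/h; salt fraction = 0.552.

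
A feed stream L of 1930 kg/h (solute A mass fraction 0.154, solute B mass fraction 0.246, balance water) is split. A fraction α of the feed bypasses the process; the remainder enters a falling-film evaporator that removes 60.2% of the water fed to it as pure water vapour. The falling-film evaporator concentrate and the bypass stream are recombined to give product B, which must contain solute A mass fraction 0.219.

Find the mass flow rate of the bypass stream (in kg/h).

All 1930×0.154 = 297.22 kg/h of solute A reaches B, so B = 297.22/0.219 = 1357.2 kg/h and vapour = 572.83 kg/h.
The evaporator receives (1−α)·1930 of feed at 0.600 water and removes 0.602 of that water:
0.602×0.600×(1−α)×1930 = 572.83
(1−α) = 572.83/697.12 = 0.8217;  α = 0.1783.
Bypass flow = 0.1783×1930 = 344.09 kg/h.

344.1 kg/h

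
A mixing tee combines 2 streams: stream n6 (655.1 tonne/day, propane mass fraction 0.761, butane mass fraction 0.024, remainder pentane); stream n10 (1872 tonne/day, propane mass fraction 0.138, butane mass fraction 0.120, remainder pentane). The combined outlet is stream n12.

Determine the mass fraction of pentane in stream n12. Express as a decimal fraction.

0.605

Total flow out = 655.1 + 1872 = 2527.1 tonne/day.
pentane in = 655.1×0.215 + 1872×0.742 = 1529.9 tonne/day.
pentane mass fraction in n12 = 1529.9/2527.1 = 0.605.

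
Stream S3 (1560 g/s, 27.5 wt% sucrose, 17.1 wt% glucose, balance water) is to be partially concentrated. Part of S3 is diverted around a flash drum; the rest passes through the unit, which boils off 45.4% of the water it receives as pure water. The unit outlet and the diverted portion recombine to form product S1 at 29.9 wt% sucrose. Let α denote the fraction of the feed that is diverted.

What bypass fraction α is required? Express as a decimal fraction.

0.681

All 1560×0.275 = 429 g/s of sucrose reaches S1, so S1 = 429/0.299 = 1434.8 g/s and vapour = 125.22 g/s.
The evaporator receives (1−α)·1560 of feed at 0.554 water and removes 0.454 of that water:
0.454×0.554×(1−α)×1560 = 125.22
(1−α) = 125.22/392.36 = 0.3191;  α = 0.6809.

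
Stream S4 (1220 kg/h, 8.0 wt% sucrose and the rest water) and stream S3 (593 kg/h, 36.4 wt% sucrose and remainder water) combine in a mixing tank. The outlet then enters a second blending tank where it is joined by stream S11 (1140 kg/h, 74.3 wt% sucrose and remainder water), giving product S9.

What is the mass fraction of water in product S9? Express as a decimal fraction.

Overall, product flow = 2953 kg/h.
water in = 1220×0.920 + 593×0.636 + 1140×0.257 = 1792.5 kg/h.
water fraction in S9 = 0.607.

0.607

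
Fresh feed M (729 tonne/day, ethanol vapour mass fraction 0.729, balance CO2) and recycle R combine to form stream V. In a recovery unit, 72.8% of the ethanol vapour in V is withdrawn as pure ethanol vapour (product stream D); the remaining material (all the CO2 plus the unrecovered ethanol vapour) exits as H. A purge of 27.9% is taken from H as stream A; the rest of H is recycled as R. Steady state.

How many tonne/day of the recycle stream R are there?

CO2 enters only via M and leaves only via the purge: 729×0.271 = 0.279×(CO2 in H), and the recovery unit passes all CO2, so CO2 in V = CO2 in H = 708.1 tonne/day.
ethanol vapour in V: m_A = 729×0.729 + (1−0.279)·(1−0.728)·m_A, so m_A = 531.44/0.8039 = 661.09 tonne/day.
H = (1−0.728)×661.09 + 708.1 = 887.91 tonne/day.
Recycle R = (1−0.279)×887.91 = 640.19 tonne/day.

640.2 tonne/day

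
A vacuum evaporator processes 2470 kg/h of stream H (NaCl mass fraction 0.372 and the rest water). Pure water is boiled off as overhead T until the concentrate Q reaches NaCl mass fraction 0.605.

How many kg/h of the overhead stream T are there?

951.3 kg/h

NaCl is conserved: 2470×0.372 = 918.84 kg/h all reports to the concentrate.
Concentrate = 918.84/(target fraction) = 1518.7 kg/h.
Overhead = 2470 − 1518.7 = 951.26 kg/h.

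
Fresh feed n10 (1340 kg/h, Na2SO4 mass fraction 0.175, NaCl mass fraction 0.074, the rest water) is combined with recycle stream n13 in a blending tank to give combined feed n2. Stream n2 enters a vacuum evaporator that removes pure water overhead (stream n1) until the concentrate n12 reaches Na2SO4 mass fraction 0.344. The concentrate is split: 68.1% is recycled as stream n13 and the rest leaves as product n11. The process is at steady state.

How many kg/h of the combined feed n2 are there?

Overall Na2SO4 balance (none leaves overhead): Na2SO4 in fresh feed = Na2SO4 in product, i.e. 1340×0.175 = (1−0.681)·n12·0.344.
n12 = 234.5/(0.344×0.319) = 2136.9 kg/h.
Recycle n13 = 0.681×2136.9 = 1455.3 kg/h.
Combined feed n2 = 1340 + 1455.3 = 2795.3 kg/h.

2795 kg/h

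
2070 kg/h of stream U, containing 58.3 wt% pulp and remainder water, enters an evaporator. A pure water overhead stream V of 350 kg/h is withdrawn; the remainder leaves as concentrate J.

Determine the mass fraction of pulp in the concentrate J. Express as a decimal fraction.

pulp is not removed: 2070×0.583 = 1206.8 kg/h of pulp enters J.
Concentrate = 2070 − 350 = 1720 kg/h.
Mass fraction = 1206.8/1720 = 0.702.

0.702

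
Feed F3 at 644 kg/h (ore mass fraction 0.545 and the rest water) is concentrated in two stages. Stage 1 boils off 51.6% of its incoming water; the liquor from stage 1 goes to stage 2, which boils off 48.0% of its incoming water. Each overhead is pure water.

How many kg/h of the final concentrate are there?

424.7 kg/h

water in feed = 644×0.455 = 293.02 kg/h.
After stage 1: water left = (1−0.516)×293.02 = 141.82; stream total = 492.8 kg/h.
After stage 2: water left = (1−0.480)×141.82 = 73.747; final concentrate = 424.73 kg/h.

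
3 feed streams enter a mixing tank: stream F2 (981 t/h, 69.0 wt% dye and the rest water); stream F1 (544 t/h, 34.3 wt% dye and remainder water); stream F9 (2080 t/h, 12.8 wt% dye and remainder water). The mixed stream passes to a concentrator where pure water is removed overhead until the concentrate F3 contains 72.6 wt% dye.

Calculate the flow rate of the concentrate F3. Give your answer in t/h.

dye entering = 981×0.690 + 544×0.343 + 2080×0.128 = 1129.7 t/h.
All dye reports to F3, so F3 = 1129.7/0.726 = 1556.1 t/h.

1556 t/h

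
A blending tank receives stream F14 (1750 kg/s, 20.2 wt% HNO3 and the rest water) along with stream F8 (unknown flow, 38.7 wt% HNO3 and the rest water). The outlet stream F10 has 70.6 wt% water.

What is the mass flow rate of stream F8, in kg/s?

1731 kg/s

Let F8 be the unknown flow. Total out = 1750 + F8.
water balance: 1396.5 + 0.613·F8 = 0.706·(1750 + F8)
(0.613 − 0.706)·F8 = 0.706×1750 − 1396.5 = -161
F8 = -161 / -0.093 = 1731.2 kg/s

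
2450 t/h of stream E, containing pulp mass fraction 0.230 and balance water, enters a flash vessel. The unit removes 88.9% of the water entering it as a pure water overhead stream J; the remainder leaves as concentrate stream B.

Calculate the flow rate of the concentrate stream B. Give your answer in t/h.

772.9 t/h

water entering = 2450×0.770 = 1886.5 t/h; overhead removed = 0.889×1886.5 = 1677.1 t/h.
Concentrate = 2450 − 1677.1 = 772.9 t/h.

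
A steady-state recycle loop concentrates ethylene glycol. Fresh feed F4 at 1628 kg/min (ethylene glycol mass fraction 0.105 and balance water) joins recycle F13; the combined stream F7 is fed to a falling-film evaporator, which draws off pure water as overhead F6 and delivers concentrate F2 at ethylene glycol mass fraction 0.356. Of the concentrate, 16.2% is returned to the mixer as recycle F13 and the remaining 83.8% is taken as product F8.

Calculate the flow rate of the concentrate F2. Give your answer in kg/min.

Overall ethylene glycol balance (none leaves overhead): ethylene glycol in fresh feed = ethylene glycol in product, i.e. 1628×0.105 = (1−0.162)·F2·0.356.
F2 = 170.94/(0.356×0.838) = 572.99 kg/min.

573 kg/min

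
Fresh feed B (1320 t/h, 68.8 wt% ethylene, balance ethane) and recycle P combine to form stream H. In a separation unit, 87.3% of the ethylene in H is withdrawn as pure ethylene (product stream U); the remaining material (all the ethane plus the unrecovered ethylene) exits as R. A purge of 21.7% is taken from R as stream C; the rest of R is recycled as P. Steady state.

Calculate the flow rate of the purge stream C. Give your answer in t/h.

439.6 t/h

ethane enters only via B and leaves only via the purge: 1320×0.312 = 0.217×(ethane in R), and the separation unit passes all ethane, so ethane in H = ethane in R = 1897.9 t/h.
ethylene in H: m_A = 1320×0.688 + (1−0.217)·(1−0.873)·m_A, so m_A = 908.16/0.9006 = 1008.4 t/h.
R = (1−0.873)×1008.4 + 1897.9 = 2026 t/h.
Purge C = 0.217×2026 = 439.63 t/h.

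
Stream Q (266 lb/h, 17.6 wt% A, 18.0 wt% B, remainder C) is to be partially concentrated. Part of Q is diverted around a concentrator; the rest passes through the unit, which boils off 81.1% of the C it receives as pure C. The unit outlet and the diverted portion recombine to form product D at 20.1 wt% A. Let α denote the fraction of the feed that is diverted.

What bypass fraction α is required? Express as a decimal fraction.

All 266×0.176 = 46.816 lb/h of A reaches D, so D = 46.816/0.201 = 232.92 lb/h and vapour = 33.085 lb/h.
The evaporator receives (1−α)·266 of feed at 0.644 C and removes 0.811 of that C:
0.811×0.644×(1−α)×266 = 33.085
(1−α) = 33.085/138.93 = 0.2381;  α = 0.7619.

0.762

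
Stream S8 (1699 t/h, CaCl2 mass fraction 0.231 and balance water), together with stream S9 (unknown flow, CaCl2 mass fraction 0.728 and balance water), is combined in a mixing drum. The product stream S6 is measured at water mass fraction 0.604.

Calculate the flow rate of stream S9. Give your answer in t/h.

844.4 t/h

Let S9 be the unknown flow. Total out = 1699 + S9.
water balance: 1306.5 + 0.272·S9 = 0.604·(1699 + S9)
(0.272 − 0.604)·S9 = 0.604×1699 − 1306.5 = -280.34
S9 = -280.34 / -0.332 = 844.38 t/h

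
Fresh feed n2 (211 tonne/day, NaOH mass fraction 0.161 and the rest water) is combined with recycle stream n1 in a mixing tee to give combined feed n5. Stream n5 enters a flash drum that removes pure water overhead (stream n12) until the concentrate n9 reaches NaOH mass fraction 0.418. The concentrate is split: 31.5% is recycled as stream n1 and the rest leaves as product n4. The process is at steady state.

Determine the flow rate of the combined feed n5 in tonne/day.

Overall NaOH balance (none leaves overhead): NaOH in fresh feed = NaOH in product, i.e. 211×0.161 = (1−0.315)·n9·0.418.
n9 = 33.971/(0.418×0.685) = 118.64 tonne/day.
Recycle n1 = 0.315×118.64 = 37.372 tonne/day.
Combined feed n5 = 211 + 37.372 = 248.37 tonne/day.

248.4 tonne/day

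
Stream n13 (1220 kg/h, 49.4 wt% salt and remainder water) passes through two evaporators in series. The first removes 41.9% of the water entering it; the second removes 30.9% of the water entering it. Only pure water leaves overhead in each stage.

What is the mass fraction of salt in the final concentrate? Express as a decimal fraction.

water in feed = 1220×0.506 = 617.32 kg/h.
After stage 1: water left = (1−0.419)×617.32 = 358.66; stream total = 961.34 kg/h.
After stage 2: water left = (1−0.309)×358.66 = 247.84; final concentrate = 850.52 kg/h.
salt fraction = 602.68/850.52 = 0.709.

0.709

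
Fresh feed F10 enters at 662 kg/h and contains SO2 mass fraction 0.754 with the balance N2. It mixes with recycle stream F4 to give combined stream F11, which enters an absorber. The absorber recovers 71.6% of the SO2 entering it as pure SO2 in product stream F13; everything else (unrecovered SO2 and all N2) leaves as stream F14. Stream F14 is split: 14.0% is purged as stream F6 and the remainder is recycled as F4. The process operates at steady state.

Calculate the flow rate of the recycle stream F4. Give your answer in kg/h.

1162 kg/h

N2 enters only via F10 and leaves only via the purge: 662×0.246 = 0.140×(N2 in F14), and the absorber passes all N2, so N2 in F11 = N2 in F14 = 1163.2 kg/h.
SO2 in F11: m_A = 662×0.754 + (1−0.140)·(1−0.716)·m_A, so m_A = 499.15/0.7558 = 660.46 kg/h.
F14 = (1−0.716)×660.46 + 1163.2 = 1350.8 kg/h.
Recycle F4 = (1−0.140)×1350.8 = 1161.7 kg/h.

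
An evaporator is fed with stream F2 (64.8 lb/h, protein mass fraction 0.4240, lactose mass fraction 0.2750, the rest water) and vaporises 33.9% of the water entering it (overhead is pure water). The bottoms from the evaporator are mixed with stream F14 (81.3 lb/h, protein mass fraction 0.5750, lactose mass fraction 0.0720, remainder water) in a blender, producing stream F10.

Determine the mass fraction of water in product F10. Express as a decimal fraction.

Vapour removed = 0.339×0.301×64.8 = 6.6121 lb/h; concentrate = 58.188 lb/h.
water reaching the mixer = 12.893 (from concentrate) + 81.3×0.353 = 41.592 lb/h.
Product flow = 58.188 + 81.3 = 139.49 lb/h; water fraction = 0.2982.

0.2982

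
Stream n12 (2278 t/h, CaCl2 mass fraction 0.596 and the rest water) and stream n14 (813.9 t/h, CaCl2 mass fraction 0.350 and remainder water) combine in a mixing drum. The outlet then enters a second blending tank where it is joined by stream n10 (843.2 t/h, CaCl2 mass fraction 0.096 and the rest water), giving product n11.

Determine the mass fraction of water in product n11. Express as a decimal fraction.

0.562

Overall, product flow = 3935.1 t/h.
water in = 2278×0.404 + 813.9×0.650 + 843.2×0.904 = 2211.6 t/h.
water fraction in n11 = 0.562.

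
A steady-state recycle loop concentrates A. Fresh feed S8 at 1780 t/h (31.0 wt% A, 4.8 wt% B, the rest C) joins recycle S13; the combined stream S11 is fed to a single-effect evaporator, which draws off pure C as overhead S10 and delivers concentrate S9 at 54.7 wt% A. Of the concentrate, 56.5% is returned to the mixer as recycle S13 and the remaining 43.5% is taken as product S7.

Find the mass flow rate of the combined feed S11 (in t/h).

3090 t/h

Overall A balance (none leaves overhead): A in fresh feed = A in product, i.e. 1780×0.310 = (1−0.565)·S9·0.547.
S9 = 551.8/(0.547×0.435) = 2319 t/h.
Recycle S13 = 0.565×2319 = 1310.2 t/h.
Combined feed S11 = 1780 + 1310.2 = 3090.2 t/h.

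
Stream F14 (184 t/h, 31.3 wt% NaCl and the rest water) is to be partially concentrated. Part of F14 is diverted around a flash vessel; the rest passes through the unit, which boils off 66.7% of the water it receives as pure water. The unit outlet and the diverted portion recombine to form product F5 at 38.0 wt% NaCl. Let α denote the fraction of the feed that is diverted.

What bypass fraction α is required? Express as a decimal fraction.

0.615

All 184×0.313 = 57.592 t/h of NaCl reaches F5, so F5 = 57.592/0.380 = 151.56 t/h and vapour = 32.442 t/h.
The evaporator receives (1−α)·184 of feed at 0.687 water and removes 0.667 of that water:
0.667×0.687×(1−α)×184 = 32.442
(1−α) = 32.442/84.314 = 0.3848;  α = 0.6152.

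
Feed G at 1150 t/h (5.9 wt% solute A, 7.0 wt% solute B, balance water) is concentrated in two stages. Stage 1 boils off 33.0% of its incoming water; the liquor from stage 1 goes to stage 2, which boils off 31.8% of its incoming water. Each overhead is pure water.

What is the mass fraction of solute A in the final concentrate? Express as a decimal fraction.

water in feed = 1150×0.871 = 1001.6 t/h.
After stage 1: water left = (1−0.330)×1001.6 = 671.11; stream total = 819.46 t/h.
After stage 2: water left = (1−0.318)×671.11 = 457.69; final concentrate = 606.04 t/h.
solute A fraction = 67.85/606.04 = 0.112.

0.112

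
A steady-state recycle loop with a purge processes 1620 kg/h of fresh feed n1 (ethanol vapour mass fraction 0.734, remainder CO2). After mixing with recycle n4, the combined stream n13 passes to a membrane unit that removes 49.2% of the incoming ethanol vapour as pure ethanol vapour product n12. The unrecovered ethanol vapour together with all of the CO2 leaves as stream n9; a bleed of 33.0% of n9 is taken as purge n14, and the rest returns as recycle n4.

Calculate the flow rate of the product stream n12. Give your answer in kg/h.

886.9 kg/h

ethanol vapour in n13: m_A = 1620×0.734 + (1−0.330)·(1−0.492)·m_A, so m_A = 1189.1/0.6596 = 1802.6 kg/h.
Product n12 = 0.492×1802.6 = 886.89 kg/h.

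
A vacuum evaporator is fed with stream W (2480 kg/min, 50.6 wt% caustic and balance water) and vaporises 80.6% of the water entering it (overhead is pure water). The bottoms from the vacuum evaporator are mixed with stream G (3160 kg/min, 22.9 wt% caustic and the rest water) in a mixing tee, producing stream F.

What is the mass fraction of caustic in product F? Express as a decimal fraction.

0.425

Vapour removed = 0.806×0.494×2480 = 987.45 kg/min; concentrate = 1492.6 kg/min.
caustic reaching the mixer = 1254.9 (from concentrate) + 3160×0.229 = 1978.5 kg/min.
Product flow = 1492.6 + 3160 = 4652.6 kg/min; caustic fraction = 0.425.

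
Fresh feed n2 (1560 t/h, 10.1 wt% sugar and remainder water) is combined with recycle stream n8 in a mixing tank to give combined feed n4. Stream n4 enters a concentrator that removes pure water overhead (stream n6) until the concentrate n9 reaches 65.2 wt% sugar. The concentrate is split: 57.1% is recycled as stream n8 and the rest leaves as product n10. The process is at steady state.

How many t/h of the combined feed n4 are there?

1882 t/h

Overall sugar balance (none leaves overhead): sugar in fresh feed = sugar in product, i.e. 1560×0.101 = (1−0.571)·n9·0.652.
n9 = 157.56/(0.652×0.429) = 563.3 t/h.
Recycle n8 = 0.571×563.3 = 321.65 t/h.
Combined feed n4 = 1560 + 321.65 = 1881.6 t/h.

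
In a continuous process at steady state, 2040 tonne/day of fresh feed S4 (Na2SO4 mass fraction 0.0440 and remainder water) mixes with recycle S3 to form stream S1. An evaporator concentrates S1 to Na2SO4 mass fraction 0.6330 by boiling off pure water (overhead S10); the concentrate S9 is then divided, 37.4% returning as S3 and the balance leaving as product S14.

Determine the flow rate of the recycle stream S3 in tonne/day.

84.72 tonne/day

Overall Na2SO4 balance (none leaves overhead): Na2SO4 in fresh feed = Na2SO4 in product, i.e. 2040×0.044 = (1−0.374)·S9·0.633.
S9 = 89.76/(0.633×0.626) = 226.52 tonne/day.
Recycle S3 = 0.374×226.52 = 84.718 tonne/day.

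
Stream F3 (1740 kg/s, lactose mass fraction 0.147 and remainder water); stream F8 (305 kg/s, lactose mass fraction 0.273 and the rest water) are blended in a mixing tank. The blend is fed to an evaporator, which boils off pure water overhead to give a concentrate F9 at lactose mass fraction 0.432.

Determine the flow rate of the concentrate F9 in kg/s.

784.8 kg/s

lactose entering = 1740×0.147 + 305×0.273 = 339.04 kg/s.
All lactose reports to F9, so F9 = 339.04/0.432 = 784.83 kg/s.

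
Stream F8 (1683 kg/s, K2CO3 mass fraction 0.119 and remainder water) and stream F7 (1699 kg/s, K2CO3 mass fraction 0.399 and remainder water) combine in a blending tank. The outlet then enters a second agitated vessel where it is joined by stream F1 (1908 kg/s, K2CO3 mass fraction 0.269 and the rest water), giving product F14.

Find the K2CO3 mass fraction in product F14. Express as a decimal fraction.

0.263

Overall, product flow = 5290 kg/s.
K2CO3 in = 1683×0.119 + 1699×0.399 + 1908×0.269 = 1391.4 kg/s.
K2CO3 fraction in F14 = 0.263.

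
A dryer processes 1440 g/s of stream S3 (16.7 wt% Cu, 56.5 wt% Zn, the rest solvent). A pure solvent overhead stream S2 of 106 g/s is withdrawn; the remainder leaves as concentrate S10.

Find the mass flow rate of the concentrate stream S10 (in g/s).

1334 g/s

Concentrate = 1440 − 106 = 1334 g/s.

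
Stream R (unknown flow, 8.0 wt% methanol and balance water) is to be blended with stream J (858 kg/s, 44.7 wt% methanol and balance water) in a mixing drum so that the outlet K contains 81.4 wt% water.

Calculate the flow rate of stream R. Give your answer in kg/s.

Let R be the unknown flow. Total out = 858 + R.
water balance: 474.47 + 0.920·R = 0.814·(858 + R)
(0.920 − 0.814)·R = 0.814×858 − 474.47 = 223.94
R = 223.94 / 0.106 = 2112.6 kg/s

2113 kg/s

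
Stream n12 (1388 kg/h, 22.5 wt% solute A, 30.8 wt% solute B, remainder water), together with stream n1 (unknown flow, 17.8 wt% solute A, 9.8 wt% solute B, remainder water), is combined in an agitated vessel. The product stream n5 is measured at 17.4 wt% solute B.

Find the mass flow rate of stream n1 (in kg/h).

2447 kg/h

Let n1 be the unknown flow. Total out = 1388 + n1.
solute B balance: 427.5 + 0.098·n1 = 0.174·(1388 + n1)
(0.098 − 0.174)·n1 = 0.174×1388 − 427.5 = -185.99
n1 = -185.99 / -0.076 = 2447.3 kg/h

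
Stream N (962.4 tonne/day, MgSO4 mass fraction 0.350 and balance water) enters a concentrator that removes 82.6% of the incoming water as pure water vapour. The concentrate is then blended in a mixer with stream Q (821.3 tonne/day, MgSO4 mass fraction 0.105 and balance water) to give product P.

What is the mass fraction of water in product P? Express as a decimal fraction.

0.666

Vapour removed = 0.826×0.650×962.4 = 516.71 tonne/day; concentrate = 445.69 tonne/day.
water reaching the mixer = 108.85 (from concentrate) + 821.3×0.895 = 843.91 tonne/day.
Product flow = 445.69 + 821.3 = 1267 tonne/day; water fraction = 0.666.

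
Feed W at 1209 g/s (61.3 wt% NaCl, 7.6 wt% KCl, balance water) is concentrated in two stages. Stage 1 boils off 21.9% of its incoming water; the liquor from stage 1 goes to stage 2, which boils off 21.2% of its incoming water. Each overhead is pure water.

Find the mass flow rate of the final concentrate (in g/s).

1064 g/s

water in feed = 1209×0.311 = 376 g/s.
After stage 1: water left = (1−0.219)×376 = 293.66; stream total = 1126.7 g/s.
After stage 2: water left = (1−0.212)×293.66 = 231.4; final concentrate = 1064.4 g/s.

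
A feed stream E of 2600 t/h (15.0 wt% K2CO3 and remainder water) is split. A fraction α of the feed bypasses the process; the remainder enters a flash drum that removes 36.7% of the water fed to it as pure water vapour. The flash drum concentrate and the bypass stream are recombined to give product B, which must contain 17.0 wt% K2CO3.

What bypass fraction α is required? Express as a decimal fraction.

0.623

All 2600×0.150 = 390 t/h of K2CO3 reaches B, so B = 390/0.170 = 2294.1 t/h and vapour = 305.88 t/h.
The evaporator receives (1−α)·2600 of feed at 0.850 water and removes 0.367 of that water:
0.367×0.850×(1−α)×2600 = 305.88
(1−α) = 305.88/811.07 = 0.3771;  α = 0.6229.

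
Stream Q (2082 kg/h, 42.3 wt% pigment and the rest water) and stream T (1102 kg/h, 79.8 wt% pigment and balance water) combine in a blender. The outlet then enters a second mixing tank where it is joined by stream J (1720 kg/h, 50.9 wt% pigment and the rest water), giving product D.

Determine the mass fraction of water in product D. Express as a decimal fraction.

Overall, product flow = 4904 kg/h.
water in = 2082×0.577 + 1102×0.202 + 1720×0.491 = 2268.4 kg/h.
water fraction in D = 0.463.

0.463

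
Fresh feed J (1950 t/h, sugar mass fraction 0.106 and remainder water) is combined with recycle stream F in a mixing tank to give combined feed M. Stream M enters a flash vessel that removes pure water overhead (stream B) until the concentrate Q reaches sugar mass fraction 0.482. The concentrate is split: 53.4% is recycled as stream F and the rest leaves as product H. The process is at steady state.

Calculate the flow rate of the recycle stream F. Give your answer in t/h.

491.4 t/h

Overall sugar balance (none leaves overhead): sugar in fresh feed = sugar in product, i.e. 1950×0.106 = (1−0.534)·Q·0.482.
Q = 206.7/(0.482×0.466) = 920.25 t/h.
Recycle F = 0.534×920.25 = 491.42 t/h.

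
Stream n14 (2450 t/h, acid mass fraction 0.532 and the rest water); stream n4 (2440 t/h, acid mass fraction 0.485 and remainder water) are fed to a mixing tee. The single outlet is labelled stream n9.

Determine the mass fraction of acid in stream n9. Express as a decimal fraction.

Total flow out = 2450 + 2440 = 4890 t/h.
acid in = 2450×0.532 + 2440×0.485 = 2486.8 t/h.
acid mass fraction in n9 = 2486.8/4890 = 0.509.

0.509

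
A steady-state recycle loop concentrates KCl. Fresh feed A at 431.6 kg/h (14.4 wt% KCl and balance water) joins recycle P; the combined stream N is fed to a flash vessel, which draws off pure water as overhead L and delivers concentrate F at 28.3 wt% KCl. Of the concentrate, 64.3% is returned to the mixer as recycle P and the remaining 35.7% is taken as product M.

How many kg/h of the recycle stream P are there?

395.5 kg/h

Overall KCl balance (none leaves overhead): KCl in fresh feed = KCl in product, i.e. 431.6×0.144 = (1−0.643)·F·0.283.
F = 62.15/(0.283×0.357) = 615.16 kg/h.
Recycle P = 0.643×615.16 = 395.55 kg/h.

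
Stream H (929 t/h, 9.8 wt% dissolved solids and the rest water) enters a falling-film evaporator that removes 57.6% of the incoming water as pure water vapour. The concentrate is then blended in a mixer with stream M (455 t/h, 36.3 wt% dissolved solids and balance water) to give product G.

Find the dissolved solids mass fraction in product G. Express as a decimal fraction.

0.284

Vapour removed = 0.576×0.902×929 = 482.66 t/h; concentrate = 446.34 t/h.
dissolved solids reaching the mixer = 91.042 (from concentrate) + 455×0.363 = 256.21 t/h.
Product flow = 446.34 + 455 = 901.34 t/h; dissolved solids fraction = 0.284.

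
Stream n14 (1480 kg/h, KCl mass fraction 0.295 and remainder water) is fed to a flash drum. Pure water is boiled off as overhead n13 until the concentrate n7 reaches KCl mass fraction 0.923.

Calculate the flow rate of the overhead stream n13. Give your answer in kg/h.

1007 kg/h

KCl is conserved: 1480×0.295 = 436.6 kg/h all reports to the concentrate.
Concentrate = 436.6/(target fraction) = 473.02 kg/h.
Overhead = 1480 − 473.02 = 1007 kg/h.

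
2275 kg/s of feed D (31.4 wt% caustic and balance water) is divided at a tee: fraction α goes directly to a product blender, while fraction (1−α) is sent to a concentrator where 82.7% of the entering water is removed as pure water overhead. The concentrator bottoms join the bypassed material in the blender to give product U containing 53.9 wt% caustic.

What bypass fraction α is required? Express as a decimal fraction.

0.264

All 2275×0.314 = 714.35 kg/s of caustic reaches U, so U = 714.35/0.539 = 1325.3 kg/s and vapour = 949.68 kg/s.
The evaporator receives (1−α)·2275 of feed at 0.686 water and removes 0.827 of that water:
0.827×0.686×(1−α)×2275 = 949.68
(1−α) = 949.68/1290.7 = 0.7358;  α = 0.2642.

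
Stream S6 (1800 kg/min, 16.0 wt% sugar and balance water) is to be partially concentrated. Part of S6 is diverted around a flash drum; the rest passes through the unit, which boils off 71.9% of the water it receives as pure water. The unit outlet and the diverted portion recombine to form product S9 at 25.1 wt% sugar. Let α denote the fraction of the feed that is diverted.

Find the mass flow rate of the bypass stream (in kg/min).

719.5 kg/min

All 1800×0.160 = 288 kg/min of sugar reaches S9, so S9 = 288/0.251 = 1147.4 kg/min and vapour = 652.59 kg/min.
The evaporator receives (1−α)·1800 of feed at 0.840 water and removes 0.719 of that water:
0.719×0.840×(1−α)×1800 = 652.59
(1−α) = 652.59/1087.1 = 0.6003;  α = 0.3997.
Bypass flow = 0.3997×1800 = 719.48 kg/min.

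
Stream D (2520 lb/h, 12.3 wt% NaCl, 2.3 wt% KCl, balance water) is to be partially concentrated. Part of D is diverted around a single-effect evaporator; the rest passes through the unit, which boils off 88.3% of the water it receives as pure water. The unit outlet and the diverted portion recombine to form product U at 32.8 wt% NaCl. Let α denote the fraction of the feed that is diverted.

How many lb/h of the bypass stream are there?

All 2520×0.123 = 309.96 lb/h of NaCl reaches U, so U = 309.96/0.328 = 945 lb/h and vapour = 1575 lb/h.
The evaporator receives (1−α)·2520 of feed at 0.854 water and removes 0.883 of that water:
0.883×0.854×(1−α)×2520 = 1575
(1−α) = 1575/1900.3 = 0.8288;  α = 0.1712.
Bypass flow = 0.1712×2520 = 431.37 lb/h.

431.4 lb/h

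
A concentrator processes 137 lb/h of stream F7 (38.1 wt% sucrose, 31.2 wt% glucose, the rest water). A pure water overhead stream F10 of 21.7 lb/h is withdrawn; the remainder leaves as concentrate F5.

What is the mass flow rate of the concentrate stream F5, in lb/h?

Concentrate = 137 − 21.7 = 115.3 lb/h.

115.3 lb/h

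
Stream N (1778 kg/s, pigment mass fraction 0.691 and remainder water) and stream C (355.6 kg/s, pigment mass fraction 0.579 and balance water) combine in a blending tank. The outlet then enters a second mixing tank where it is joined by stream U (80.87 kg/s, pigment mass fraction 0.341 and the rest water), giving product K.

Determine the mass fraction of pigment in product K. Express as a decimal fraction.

0.660

Overall, product flow = 2214.5 kg/s.
pigment in = 1778×0.691 + 355.6×0.579 + 80.87×0.341 = 1462.1 kg/s.
pigment fraction in K = 0.660.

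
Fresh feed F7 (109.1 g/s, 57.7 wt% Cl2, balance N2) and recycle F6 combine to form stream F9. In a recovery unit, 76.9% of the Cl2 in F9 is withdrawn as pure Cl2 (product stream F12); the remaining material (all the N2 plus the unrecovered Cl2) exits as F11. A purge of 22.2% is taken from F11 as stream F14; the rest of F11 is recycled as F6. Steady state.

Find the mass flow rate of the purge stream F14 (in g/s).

N2 enters only via F7 and leaves only via the purge: 109.1×0.423 = 0.222×(N2 in F11), and the recovery unit passes all N2, so N2 in F9 = N2 in F11 = 207.88 g/s.
Cl2 in F9: m_A = 109.1×0.577 + (1−0.222)·(1−0.769)·m_A, so m_A = 62.951/0.8203 = 76.743 g/s.
F11 = (1−0.769)×76.743 + 207.88 = 225.61 g/s.
Purge F14 = 0.222×225.61 = 50.085 g/s.

50.08 g/s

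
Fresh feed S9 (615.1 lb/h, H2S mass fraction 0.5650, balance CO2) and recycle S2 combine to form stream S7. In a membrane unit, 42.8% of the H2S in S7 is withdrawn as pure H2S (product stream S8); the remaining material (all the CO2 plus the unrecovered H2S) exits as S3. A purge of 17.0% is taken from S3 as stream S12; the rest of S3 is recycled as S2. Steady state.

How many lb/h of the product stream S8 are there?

H2S in S7: m_A = 615.1×0.565 + (1−0.170)·(1−0.428)·m_A, so m_A = 347.53/0.5252 = 661.66 lb/h.
Product S8 = 0.428×661.66 = 283.19 lb/h.

283.2 lb/h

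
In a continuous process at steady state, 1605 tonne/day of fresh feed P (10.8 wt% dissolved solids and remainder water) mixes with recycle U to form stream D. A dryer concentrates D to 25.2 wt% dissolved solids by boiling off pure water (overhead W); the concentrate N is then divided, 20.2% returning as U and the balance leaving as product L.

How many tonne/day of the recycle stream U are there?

Overall dissolved solids balance (none leaves overhead): dissolved solids in fresh feed = dissolved solids in product, i.e. 1605×0.108 = (1−0.202)·N·0.252.
N = 173.34/(0.252×0.798) = 861.98 tonne/day.
Recycle U = 0.202×861.98 = 174.12 tonne/day.

174.1 tonne/day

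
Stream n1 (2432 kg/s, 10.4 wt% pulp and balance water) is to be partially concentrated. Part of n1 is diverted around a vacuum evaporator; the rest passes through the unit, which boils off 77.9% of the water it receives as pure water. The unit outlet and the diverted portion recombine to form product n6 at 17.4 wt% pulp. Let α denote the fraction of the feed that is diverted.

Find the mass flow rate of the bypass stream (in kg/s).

All 2432×0.104 = 252.93 kg/s of pulp reaches n6, so n6 = 252.93/0.174 = 1453.6 kg/s and vapour = 978.39 kg/s.
The evaporator receives (1−α)·2432 of feed at 0.896 water and removes 0.779 of that water:
0.779×0.896×(1−α)×2432 = 978.39
(1−α) = 978.39/1697.5 = 0.5764;  α = 0.4236.
Bypass flow = 0.4236×2432 = 1030.3 kg/s.

1030 kg/s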